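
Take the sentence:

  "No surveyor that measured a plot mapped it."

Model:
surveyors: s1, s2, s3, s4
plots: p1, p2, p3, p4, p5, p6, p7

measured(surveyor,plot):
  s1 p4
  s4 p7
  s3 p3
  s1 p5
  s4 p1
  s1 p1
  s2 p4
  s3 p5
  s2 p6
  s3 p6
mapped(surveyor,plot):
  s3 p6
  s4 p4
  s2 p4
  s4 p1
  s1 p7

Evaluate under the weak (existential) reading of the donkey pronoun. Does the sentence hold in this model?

"it" takes "a plot" as antecedent — a donkey pronoun bound across the clause boundary.
Truth condition: for no (s,p) with measured(s,p) does mapped(s,p) hold.
Restrictor pairs — does the scope hold? (s1,p1):fails  (s1,p4):fails  (s1,p5):fails  (s2,p4):holds  (s2,p6):fails  (s3,p3):fails  (s3,p5):fails  (s3,p6):holds  (s4,p1):holds  (s4,p7):fails
Scope holds for 3 pair(s), so the sentence is false.

False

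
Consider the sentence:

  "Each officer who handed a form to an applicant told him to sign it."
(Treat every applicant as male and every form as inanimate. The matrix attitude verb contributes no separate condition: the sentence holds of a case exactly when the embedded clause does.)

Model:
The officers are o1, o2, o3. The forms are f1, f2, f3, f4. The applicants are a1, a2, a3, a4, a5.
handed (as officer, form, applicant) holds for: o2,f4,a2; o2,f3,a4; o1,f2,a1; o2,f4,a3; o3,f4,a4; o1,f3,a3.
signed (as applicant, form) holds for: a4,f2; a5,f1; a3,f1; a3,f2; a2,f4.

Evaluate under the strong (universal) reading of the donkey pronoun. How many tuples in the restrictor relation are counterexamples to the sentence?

5

"him" takes "an applicant" as antecedent and "it" takes "a form"; both are donkey pronouns co-varying with the restrictor.
Strong reading: for every (o,f,a) with handed(o,f,a), signed(a,f).
Restrictor triples: (o1,f2,a1)→signed(a1,f2) ✗  (o1,f3,a3)→signed(a3,f3) ✗  (o2,f3,a4)→signed(a4,f3) ✗  (o2,f4,a2)→signed(a2,f4) ✓  (o2,f4,a3)→signed(a3,f4) ✗  (o3,f4,a4)→signed(a4,f4) ✗
Counterexamples (restrictor triples failing the scope): 5.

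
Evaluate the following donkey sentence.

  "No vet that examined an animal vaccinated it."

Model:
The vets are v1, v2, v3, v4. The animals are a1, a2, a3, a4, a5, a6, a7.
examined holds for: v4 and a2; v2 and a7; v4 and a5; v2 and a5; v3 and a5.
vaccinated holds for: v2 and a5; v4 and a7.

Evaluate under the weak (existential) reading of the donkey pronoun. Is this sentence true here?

False

"it" takes "an animal" as antecedent — a donkey pronoun bound across the clause boundary.
Truth condition: for no (v,a) with examined(v,a) does vaccinated(v,a) hold.
Restrictor pairs — does the scope hold? (v2,a5):holds  (v2,a7):fails  (v3,a5):fails  (v4,a2):fails  (v4,a5):fails
Scope holds for 1 pair(s), so the sentence is false.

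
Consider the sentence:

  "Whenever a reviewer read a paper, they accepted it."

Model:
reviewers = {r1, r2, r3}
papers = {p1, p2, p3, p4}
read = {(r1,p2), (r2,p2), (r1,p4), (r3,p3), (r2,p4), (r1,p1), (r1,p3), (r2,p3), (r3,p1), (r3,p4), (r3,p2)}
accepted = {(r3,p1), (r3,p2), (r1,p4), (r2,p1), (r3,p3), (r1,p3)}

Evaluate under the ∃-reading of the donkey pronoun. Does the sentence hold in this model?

False

"it" takes "a paper" as antecedent — a donkey pronoun bound across the clause boundary.
Weak reading: every reviewer r with some read-paper has at least one read-paper p such that accepted(r,p).
Per reviewer: r1:✓  r2:✗  r3:✓
r2 has no witness among its read-papers.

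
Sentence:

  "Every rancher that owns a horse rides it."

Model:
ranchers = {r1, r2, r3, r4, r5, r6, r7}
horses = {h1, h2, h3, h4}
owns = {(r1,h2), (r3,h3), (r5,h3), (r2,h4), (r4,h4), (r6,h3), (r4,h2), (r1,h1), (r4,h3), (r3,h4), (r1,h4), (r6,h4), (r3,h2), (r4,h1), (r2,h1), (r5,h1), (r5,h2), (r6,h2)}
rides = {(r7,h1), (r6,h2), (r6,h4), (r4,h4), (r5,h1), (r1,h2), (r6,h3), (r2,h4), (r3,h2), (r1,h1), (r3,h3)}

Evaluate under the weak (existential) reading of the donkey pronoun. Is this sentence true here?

True

"it" takes "a horse" as antecedent — a donkey pronoun bound across the clause boundary.
Weak reading: every rancher r with some owns-horse has at least one owns-horse h such that rides(r,h).
Per rancher: r1:✓  r2:✓  r3:✓  r4:✓  r5:✓  r6:✓
Every rancher in the restrictor has a witness.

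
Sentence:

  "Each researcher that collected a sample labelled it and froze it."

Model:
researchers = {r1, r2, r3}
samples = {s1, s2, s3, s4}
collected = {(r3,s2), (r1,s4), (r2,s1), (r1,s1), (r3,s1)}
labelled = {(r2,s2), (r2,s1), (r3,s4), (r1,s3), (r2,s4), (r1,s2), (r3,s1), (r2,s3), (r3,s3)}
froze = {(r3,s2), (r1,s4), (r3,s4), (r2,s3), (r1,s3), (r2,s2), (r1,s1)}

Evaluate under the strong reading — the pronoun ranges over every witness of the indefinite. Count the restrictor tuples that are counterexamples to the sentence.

"it" takes "a sample" as antecedent — a donkey pronoun bound across the clause boundary.
Strong reading: for every (r,s) with collected(r,s), labelled(r,s) ∧ froze(r,s).
Restrictor pairs: (r1,s1) ✗  (r1,s4) ✗  (r2,s1) ✗  (r3,s1) ✗  (r3,s2) ✗
Counterexamples (restrictor pairs failing the scope): 5.

5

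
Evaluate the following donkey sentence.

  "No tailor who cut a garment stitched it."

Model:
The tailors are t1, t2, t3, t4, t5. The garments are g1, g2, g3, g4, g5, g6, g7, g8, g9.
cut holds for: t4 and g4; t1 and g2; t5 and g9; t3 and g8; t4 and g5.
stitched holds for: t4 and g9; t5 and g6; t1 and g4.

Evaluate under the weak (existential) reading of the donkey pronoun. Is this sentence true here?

"it" takes "a garment" as antecedent — a donkey pronoun bound across the clause boundary.
Truth condition: for no (t,g) with cut(t,g) does stitched(t,g) hold.
Restrictor pairs — does the scope hold? (t1,g2):fails  (t3,g8):fails  (t4,g4):fails  (t4,g5):fails  (t5,g9):fails
Scope holds for no restrictor pair, so the sentence is true.

True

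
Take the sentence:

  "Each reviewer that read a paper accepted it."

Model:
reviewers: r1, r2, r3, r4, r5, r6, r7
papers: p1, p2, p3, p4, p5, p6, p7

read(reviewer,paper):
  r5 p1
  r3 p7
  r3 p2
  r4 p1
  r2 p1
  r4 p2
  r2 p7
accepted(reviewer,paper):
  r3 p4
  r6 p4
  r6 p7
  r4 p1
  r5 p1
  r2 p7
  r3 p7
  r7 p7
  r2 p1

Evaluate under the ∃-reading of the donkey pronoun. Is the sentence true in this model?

"it" takes "a paper" as antecedent — a donkey pronoun bound across the clause boundary.
Weak reading: every reviewer r with some read-paper has at least one read-paper p such that accepted(r,p).
Per reviewer: r2:✓  r3:✓  r4:✓  r5:✓
Every reviewer in the restrictor has a witness.

True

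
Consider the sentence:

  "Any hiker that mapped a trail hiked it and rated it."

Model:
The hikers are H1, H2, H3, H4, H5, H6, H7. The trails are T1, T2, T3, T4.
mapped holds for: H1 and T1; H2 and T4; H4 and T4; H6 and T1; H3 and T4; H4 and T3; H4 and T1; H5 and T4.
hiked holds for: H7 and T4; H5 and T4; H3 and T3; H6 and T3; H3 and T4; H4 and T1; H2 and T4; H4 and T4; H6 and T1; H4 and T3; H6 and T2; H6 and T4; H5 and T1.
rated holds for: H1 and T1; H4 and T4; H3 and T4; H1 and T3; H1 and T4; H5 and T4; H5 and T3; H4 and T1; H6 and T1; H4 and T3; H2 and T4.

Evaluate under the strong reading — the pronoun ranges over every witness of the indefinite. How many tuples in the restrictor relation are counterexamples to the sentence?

1

"it" takes "a trail" as antecedent — a donkey pronoun bound across the clause boundary.
Strong reading: for every (h,t) with mapped(h,t), hiked(h,t) ∧ rated(h,t).
Restrictor pairs: (H1,T1) ✗  (H2,T4) ✓  (H3,T4) ✓  (H4,T1) ✓  (H4,T3) ✓  (H4,T4) ✓  (H5,T4) ✓  (H6,T1) ✓
Counterexamples (restrictor pairs failing the scope): 1.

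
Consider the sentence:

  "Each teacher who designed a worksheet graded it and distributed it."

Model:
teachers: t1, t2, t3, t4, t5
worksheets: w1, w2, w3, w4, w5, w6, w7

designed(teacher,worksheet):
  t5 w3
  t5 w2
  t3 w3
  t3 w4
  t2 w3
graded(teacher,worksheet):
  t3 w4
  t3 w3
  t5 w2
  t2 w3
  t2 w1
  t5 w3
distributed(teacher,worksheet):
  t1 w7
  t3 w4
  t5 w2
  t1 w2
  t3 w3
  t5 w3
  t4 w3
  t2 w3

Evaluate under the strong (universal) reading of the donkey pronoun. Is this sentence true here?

True

"it" takes "a worksheet" as antecedent — a donkey pronoun bound across the clause boundary.
Strong reading: for every (t,w) with designed(t,w), graded(t,w) ∧ distributed(t,w).
Restrictor pairs: (t2,w3) ✓  (t3,w3) ✓  (t3,w4) ✓  (t5,w2) ✓  (t5,w3) ✓
Every restrictor pair satisfies the scope.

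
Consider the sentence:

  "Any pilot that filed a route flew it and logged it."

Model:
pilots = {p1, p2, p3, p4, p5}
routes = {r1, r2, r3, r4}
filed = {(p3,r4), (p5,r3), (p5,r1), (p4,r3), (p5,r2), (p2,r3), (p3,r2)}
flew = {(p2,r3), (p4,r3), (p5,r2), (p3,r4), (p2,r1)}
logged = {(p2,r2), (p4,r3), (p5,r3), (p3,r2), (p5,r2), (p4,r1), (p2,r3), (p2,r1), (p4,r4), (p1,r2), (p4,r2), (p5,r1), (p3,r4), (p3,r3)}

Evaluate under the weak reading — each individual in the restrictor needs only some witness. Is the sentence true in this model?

"it" takes "a route" as antecedent — a donkey pronoun bound across the clause boundary.
Weak reading: every pilot p with some filed-route has at least one filed-route r such that flew(p,r) ∧ logged(p,r).
Per pilot: p2:✓  p3:✓  p4:✓  p5:✓
Every pilot in the restrictor has a witness.

True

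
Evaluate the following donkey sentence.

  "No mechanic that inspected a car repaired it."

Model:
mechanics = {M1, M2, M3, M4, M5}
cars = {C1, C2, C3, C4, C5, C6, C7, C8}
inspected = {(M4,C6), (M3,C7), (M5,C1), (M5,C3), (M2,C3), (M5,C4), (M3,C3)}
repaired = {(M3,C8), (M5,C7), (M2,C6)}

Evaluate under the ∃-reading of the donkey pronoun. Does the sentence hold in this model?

True

"it" takes "a car" as antecedent — a donkey pronoun bound across the clause boundary.
Truth condition: for no (m,c) with inspected(m,c) does repaired(m,c) hold.
Restrictor pairs — does the scope hold? (M2,C3):fails  (M3,C3):fails  (M3,C7):fails  (M4,C6):fails  (M5,C1):fails  (M5,C3):fails  (M5,C4):fails
Scope holds for no restrictor pair, so the sentence is true.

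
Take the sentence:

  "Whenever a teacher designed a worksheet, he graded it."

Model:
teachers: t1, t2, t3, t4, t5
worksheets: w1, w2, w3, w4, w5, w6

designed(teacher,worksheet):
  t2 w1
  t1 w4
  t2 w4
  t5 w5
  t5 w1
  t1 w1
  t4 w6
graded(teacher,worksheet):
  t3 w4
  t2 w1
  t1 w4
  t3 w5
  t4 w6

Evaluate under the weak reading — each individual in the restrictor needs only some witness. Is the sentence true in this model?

False

"it" takes "a worksheet" as antecedent — a donkey pronoun bound across the clause boundary.
Weak reading: every teacher t with some designed-worksheet has at least one designed-worksheet w such that graded(t,w).
Per teacher: t1:✓  t2:✓  t4:✓  t5:✗
t5 has no witness among its designed-worksheets.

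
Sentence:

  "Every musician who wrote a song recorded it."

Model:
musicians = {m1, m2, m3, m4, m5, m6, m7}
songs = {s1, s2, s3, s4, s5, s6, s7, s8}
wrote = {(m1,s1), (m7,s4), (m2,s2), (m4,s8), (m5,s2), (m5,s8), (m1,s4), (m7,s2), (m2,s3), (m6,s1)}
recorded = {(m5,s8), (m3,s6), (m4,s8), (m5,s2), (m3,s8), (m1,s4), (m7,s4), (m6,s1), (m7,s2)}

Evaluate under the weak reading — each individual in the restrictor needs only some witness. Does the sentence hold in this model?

False

"it" takes "a song" as antecedent — a donkey pronoun bound across the clause boundary.
Weak reading: every musician m with some wrote-song has at least one wrote-song s such that recorded(m,s).
Per musician: m1:✓  m2:✗  m4:✓  m5:✓  m6:✓  m7:✓
m2 has no witness among its wrote-songs.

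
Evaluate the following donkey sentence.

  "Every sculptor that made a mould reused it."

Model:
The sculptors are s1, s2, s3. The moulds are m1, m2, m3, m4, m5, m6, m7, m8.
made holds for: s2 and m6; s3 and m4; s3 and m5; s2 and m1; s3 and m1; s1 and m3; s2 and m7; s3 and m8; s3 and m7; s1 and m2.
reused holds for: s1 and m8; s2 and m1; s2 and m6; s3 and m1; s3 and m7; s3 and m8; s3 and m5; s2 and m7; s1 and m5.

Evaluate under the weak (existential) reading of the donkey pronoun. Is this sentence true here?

"it" takes "a mould" as antecedent — a donkey pronoun bound across the clause boundary.
Weak reading: every sculptor s with some made-mould has at least one made-mould m such that reused(s,m).
Per sculptor: s1:✗  s2:✓  s3:✓
s1 has no witness among its made-moulds.

False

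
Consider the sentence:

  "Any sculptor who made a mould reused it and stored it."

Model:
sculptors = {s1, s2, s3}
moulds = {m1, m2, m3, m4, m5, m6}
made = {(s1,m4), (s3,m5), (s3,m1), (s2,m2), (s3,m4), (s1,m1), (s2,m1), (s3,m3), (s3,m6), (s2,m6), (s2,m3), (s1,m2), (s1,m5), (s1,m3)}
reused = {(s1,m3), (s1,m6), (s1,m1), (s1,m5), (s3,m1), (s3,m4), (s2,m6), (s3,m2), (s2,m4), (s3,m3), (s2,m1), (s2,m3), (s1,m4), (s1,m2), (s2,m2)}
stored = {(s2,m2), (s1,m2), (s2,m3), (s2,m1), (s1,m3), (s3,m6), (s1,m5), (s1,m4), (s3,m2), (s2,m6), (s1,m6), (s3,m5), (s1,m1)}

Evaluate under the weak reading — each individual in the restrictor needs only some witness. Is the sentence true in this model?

False

"it" takes "a mould" as antecedent — a donkey pronoun bound across the clause boundary.
Weak reading: every sculptor s with some made-mould has at least one made-mould m such that reused(s,m) ∧ stored(s,m).
Per sculptor: s1:✓  s2:✓  s3:✗
s3 has no witness among its made-moulds.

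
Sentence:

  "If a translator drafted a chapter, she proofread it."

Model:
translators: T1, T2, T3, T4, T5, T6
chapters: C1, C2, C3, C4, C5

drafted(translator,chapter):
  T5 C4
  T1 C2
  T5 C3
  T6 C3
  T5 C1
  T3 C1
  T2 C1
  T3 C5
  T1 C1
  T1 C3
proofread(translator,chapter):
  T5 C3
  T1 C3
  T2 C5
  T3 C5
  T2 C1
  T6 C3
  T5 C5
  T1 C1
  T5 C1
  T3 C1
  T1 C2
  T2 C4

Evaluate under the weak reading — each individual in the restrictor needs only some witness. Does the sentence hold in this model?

True

"it" takes "a chapter" as antecedent — a donkey pronoun bound across the clause boundary.
Weak reading: every translator t with some drafted-chapter has at least one drafted-chapter c such that proofread(t,c).
Per translator: T1:✓  T2:✓  T3:✓  T5:✓  T6:✓
Every translator in the restrictor has a witness.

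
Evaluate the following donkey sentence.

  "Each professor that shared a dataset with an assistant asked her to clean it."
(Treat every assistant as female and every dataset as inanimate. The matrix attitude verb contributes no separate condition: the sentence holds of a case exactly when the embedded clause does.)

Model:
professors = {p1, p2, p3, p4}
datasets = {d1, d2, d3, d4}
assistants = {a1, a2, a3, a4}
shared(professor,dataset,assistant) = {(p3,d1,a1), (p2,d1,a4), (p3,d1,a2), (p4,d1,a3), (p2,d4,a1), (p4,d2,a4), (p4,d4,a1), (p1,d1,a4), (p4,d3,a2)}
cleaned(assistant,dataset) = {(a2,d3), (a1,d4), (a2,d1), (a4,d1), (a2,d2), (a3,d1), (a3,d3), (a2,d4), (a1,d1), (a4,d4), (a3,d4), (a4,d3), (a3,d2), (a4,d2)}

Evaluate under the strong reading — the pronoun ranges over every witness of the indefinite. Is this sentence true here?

"her" takes "an assistant" as antecedent and "it" takes "a dataset"; both are donkey pronouns co-varying with the restrictor.
Strong reading: for every (p,d,a) with shared(p,d,a), cleaned(a,d).
Restrictor triples: (p1,d1,a4)→cleaned(a4,d1) ✓  (p2,d1,a4)→cleaned(a4,d1) ✓  (p2,d4,a1)→cleaned(a1,d4) ✓  (p3,d1,a1)→cleaned(a1,d1) ✓  (p3,d1,a2)→cleaned(a2,d1) ✓  (p4,d1,a3)→cleaned(a3,d1) ✓  (p4,d2,a4)→cleaned(a4,d2) ✓  (p4,d3,a2)→cleaned(a2,d3) ✓  (p4,d4,a1)→cleaned(a1,d4) ✓
Every restrictor triple satisfies the scope.

True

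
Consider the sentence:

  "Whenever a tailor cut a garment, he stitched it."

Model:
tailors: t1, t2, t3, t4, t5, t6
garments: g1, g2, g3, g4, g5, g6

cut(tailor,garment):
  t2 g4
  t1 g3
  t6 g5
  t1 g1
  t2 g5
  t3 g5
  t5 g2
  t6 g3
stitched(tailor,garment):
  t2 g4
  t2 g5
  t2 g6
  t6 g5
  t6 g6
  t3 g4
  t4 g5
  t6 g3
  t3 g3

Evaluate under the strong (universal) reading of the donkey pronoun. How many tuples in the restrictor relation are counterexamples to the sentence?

"it" takes "a garment" as antecedent — a donkey pronoun bound across the clause boundary.
Strong reading: for every (t,g) with cut(t,g), stitched(t,g).
Restrictor pairs: (t1,g1) ✗  (t1,g3) ✗  (t2,g4) ✓  (t2,g5) ✓  (t3,g5) ✗  (t5,g2) ✗  (t6,g3) ✓  (t6,g5) ✓
Counterexamples (restrictor pairs failing the scope): 4.

4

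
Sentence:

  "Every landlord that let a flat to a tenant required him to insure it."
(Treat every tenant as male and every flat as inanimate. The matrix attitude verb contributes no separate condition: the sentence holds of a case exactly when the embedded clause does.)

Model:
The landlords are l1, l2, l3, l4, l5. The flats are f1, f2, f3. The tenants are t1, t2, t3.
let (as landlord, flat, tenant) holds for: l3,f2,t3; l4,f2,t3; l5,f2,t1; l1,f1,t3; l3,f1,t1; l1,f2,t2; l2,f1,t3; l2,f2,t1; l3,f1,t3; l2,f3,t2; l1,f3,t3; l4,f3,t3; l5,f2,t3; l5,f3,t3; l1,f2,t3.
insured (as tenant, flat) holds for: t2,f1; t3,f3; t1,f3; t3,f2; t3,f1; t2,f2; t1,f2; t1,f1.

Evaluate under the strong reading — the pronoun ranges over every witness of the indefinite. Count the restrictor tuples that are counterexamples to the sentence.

1

"him" takes "a tenant" as antecedent and "it" takes "a flat"; both are donkey pronouns co-varying with the restrictor.
Strong reading: for every (l,f,t) with let(l,f,t), insured(t,f).
Restrictor triples: (l1,f1,t3)→insured(t3,f1) ✓  (l1,f2,t2)→insured(t2,f2) ✓  (l1,f2,t3)→insured(t3,f2) ✓  (l1,f3,t3)→insured(t3,f3) ✓  (l2,f1,t3)→insured(t3,f1) ✓  (l2,f2,t1)→insured(t1,f2) ✓  (l2,f3,t2)→insured(t2,f3) ✗  (l3,f1,t1)→insured(t1,f1) ✓  (l3,f1,t3)→insured(t3,f1) ✓  (l3,f2,t3)→insured(t3,f2) ✓  (l4,f2,t3)→insured(t3,f2) ✓  (l4,f3,t3)→insured(t3,f3) ✓  (l5,f2,t1)→insured(t1,f2) ✓  (l5,f2,t3)→insured(t3,f2) ✓  (l5,f3,t3)→insured(t3,f3) ✓
Counterexamples (restrictor triples failing the scope): 1.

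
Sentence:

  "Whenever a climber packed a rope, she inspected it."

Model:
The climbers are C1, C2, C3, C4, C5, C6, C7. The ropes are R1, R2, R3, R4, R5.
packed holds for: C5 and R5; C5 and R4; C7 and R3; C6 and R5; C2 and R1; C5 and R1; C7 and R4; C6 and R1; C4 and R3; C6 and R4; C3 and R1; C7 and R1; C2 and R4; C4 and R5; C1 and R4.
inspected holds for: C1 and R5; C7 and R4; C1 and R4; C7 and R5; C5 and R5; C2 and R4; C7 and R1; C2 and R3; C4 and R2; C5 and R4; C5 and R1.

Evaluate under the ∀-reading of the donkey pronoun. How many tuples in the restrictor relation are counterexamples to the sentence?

"it" takes "a rope" as antecedent — a donkey pronoun bound across the clause boundary.
Strong reading: for every (c,r) with packed(c,r), inspected(c,r).
Restrictor pairs: (C1,R4) ✓  (C2,R1) ✗  (C2,R4) ✓  (C3,R1) ✗  (C4,R3) ✗  (C4,R5) ✗  (C5,R1) ✓  (C5,R4) ✓  (C5,R5) ✓  (C6,R1) ✗  (C6,R4) ✗  (C6,R5) ✗  (C7,R1) ✓  (C7,R3) ✗  (C7,R4) ✓
Counterexamples (restrictor pairs failing the scope): 8.

8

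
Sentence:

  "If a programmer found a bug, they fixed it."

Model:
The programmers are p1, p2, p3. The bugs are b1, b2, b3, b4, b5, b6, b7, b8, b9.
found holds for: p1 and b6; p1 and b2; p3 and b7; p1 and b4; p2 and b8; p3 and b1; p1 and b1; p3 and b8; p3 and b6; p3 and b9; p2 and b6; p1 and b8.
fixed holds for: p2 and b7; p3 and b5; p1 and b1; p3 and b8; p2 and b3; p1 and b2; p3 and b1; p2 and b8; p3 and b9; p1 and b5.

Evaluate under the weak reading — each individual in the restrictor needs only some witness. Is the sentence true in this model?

True

"it" takes "a bug" as antecedent — a donkey pronoun bound across the clause boundary.
Weak reading: every programmer p with some found-bug has at least one found-bug b such that fixed(p,b).
Per programmer: p1:✓  p2:✓  p3:✓
Every programmer in the restrictor has a witness.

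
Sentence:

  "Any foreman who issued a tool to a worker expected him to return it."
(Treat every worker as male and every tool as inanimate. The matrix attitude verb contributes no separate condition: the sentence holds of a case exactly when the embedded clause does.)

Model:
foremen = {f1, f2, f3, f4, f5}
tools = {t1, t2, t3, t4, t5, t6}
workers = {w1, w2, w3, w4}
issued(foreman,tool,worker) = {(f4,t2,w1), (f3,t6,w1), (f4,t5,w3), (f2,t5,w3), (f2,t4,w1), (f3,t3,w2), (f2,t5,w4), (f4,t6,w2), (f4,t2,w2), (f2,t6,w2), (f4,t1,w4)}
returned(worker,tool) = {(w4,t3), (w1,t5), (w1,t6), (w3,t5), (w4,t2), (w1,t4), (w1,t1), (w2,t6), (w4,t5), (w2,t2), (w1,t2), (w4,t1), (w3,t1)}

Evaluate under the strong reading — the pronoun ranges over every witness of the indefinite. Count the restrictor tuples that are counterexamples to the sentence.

1

"him" takes "a worker" as antecedent and "it" takes "a tool"; both are donkey pronouns co-varying with the restrictor.
Strong reading: for every (f,t,w) with issued(f,t,w), returned(w,t).
Restrictor triples: (f2,t4,w1)→returned(w1,t4) ✓  (f2,t5,w3)→returned(w3,t5) ✓  (f2,t5,w4)→returned(w4,t5) ✓  (f2,t6,w2)→returned(w2,t6) ✓  (f3,t3,w2)→returned(w2,t3) ✗  (f3,t6,w1)→returned(w1,t6) ✓  (f4,t1,w4)→returned(w4,t1) ✓  (f4,t2,w1)→returned(w1,t2) ✓  (f4,t2,w2)→returned(w2,t2) ✓  (f4,t5,w3)→returned(w3,t5) ✓  (f4,t6,w2)→returned(w2,t6) ✓
Counterexamples (restrictor triples failing the scope): 1.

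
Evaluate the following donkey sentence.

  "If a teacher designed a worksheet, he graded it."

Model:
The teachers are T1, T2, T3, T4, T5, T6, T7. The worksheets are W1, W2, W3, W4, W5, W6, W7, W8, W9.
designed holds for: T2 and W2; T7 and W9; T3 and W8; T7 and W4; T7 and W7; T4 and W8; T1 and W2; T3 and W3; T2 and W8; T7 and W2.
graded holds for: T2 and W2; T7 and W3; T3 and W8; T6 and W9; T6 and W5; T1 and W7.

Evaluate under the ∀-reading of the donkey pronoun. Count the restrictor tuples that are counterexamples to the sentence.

"it" takes "a worksheet" as antecedent — a donkey pronoun bound across the clause boundary.
Strong reading: for every (t,w) with designed(t,w), graded(t,w).
Restrictor pairs: (T1,W2) ✗  (T2,W2) ✓  (T2,W8) ✗  (T3,W3) ✗  (T3,W8) ✓  (T4,W8) ✗  (T7,W2) ✗  (T7,W4) ✗  (T7,W7) ✗  (T7,W9) ✗
Counterexamples (restrictor pairs failing the scope): 8.

8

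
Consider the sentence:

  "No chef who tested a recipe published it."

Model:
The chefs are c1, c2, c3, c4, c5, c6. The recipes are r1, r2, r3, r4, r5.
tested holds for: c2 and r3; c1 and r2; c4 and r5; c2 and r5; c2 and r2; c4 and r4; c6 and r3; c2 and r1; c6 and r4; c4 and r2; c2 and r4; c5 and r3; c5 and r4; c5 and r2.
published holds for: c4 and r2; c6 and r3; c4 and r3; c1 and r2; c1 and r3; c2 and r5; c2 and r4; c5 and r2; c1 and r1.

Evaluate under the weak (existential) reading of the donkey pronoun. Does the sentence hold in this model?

"it" takes "a recipe" as antecedent — a donkey pronoun bound across the clause boundary.
Truth condition: for no (c,r) with tested(c,r) does published(c,r) hold.
Restrictor pairs — does the scope hold? (c1,r2):holds  (c2,r1):fails  (c2,r2):fails  (c2,r3):fails  (c2,r4):holds  (c2,r5):holds  (c4,r2):holds  (c4,r4):fails  (c4,r5):fails  (c5,r2):holds  (c5,r3):fails  (c5,r4):fails  (c6,r3):holds  (c6,r4):fails
Scope holds for 6 pair(s), so the sentence is false.

False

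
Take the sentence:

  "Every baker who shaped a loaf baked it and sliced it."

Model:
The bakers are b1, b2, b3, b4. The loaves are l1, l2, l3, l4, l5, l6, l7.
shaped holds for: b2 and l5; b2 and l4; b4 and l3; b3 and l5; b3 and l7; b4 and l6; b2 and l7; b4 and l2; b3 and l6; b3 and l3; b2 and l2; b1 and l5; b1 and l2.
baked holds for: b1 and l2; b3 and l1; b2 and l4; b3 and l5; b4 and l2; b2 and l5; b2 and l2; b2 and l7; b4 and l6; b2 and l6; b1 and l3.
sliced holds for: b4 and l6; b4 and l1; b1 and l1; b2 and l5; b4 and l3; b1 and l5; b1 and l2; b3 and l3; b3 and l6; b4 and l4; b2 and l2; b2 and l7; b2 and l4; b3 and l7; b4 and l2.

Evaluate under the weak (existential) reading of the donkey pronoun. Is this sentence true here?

False

"it" takes "a loaf" as antecedent — a donkey pronoun bound across the clause boundary.
Weak reading: every baker b with some shaped-loaf has at least one shaped-loaf l such that baked(b,l) ∧ sliced(b,l).
Per baker: b1:✓  b2:✓  b3:✗  b4:✓
b3 has no witness among its shaped-loaves.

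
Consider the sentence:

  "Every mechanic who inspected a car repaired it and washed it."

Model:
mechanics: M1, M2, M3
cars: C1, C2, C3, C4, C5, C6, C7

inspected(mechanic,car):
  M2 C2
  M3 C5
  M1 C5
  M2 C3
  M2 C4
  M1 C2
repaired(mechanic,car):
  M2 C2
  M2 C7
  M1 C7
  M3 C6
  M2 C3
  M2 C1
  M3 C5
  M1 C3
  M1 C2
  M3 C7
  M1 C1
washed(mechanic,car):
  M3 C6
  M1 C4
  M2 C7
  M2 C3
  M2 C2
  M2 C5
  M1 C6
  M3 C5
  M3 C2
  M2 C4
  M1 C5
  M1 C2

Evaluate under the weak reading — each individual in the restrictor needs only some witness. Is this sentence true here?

True

"it" takes "a car" as antecedent — a donkey pronoun bound across the clause boundary.
Weak reading: every mechanic m with some inspected-car has at least one inspected-car c such that repaired(m,c) ∧ washed(m,c).
Per mechanic: M1:✓  M2:✓  M3:✓
Every mechanic in the restrictor has a witness.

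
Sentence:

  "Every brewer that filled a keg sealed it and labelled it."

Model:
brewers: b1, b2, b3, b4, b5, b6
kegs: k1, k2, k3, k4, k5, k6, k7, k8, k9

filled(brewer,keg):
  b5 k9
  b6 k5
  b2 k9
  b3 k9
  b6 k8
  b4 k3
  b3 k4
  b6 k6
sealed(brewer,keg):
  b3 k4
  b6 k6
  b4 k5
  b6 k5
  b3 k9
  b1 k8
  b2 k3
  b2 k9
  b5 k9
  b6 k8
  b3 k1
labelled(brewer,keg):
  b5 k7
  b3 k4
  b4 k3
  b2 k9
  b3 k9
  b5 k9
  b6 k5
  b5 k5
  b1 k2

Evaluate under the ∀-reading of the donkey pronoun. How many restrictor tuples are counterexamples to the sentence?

3

"it" takes "a keg" as antecedent — a donkey pronoun bound across the clause boundary.
Strong reading: for every (b,k) with filled(b,k), sealed(b,k) ∧ labelled(b,k).
Restrictor pairs: (b2,k9) ✓  (b3,k4) ✓  (b3,k9) ✓  (b4,k3) ✗  (b5,k9) ✓  (b6,k5) ✓  (b6,k6) ✗  (b6,k8) ✗
Counterexamples (restrictor pairs failing the scope): 3.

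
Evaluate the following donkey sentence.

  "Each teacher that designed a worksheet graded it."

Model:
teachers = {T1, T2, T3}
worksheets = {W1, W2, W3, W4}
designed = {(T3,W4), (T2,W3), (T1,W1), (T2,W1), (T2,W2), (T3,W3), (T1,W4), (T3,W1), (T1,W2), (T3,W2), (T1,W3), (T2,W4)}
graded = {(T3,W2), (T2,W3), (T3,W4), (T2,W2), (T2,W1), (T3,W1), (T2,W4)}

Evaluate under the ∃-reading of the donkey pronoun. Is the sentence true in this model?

False

"it" takes "a worksheet" as antecedent — a donkey pronoun bound across the clause boundary.
Weak reading: every teacher t with some designed-worksheet has at least one designed-worksheet w such that graded(t,w).
Per teacher: T1:✗  T2:✓  T3:✓
T1 has no witness among its designed-worksheets.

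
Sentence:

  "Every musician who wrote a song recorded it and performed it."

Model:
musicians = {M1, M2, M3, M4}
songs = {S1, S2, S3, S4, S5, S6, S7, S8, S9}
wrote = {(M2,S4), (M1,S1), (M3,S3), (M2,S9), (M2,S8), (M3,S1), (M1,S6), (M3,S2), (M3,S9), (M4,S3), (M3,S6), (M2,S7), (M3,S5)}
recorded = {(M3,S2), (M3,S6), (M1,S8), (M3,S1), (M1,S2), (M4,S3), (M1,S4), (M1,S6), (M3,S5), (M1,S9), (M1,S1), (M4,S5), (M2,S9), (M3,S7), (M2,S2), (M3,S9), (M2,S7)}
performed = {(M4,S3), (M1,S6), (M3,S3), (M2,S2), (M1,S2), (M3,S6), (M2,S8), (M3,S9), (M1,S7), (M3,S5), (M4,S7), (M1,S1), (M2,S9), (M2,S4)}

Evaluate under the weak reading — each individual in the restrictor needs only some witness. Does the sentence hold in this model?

"it" takes "a song" as antecedent — a donkey pronoun bound across the clause boundary.
Weak reading: every musician m with some wrote-song has at least one wrote-song s such that recorded(m,s) ∧ performed(m,s).
Per musician: M1:✓  M2:✓  M3:✓  M4:✓
Every musician in the restrictor has a witness.

True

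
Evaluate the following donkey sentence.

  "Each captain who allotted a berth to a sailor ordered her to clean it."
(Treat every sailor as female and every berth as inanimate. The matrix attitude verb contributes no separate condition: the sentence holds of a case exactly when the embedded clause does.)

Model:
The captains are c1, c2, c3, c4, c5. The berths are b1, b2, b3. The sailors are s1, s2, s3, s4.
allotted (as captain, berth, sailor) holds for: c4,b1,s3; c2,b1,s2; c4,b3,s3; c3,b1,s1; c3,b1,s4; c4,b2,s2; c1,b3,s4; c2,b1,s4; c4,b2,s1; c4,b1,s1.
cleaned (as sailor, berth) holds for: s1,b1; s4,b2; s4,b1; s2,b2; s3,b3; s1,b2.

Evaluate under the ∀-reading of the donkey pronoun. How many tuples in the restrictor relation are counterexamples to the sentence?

3

"her" takes "a sailor" as antecedent and "it" takes "a berth"; both are donkey pronouns co-varying with the restrictor.
Strong reading: for every (c,b,s) with allotted(c,b,s), cleaned(s,b).
Restrictor triples: (c1,b3,s4)→cleaned(s4,b3) ✗  (c2,b1,s2)→cleaned(s2,b1) ✗  (c2,b1,s4)→cleaned(s4,b1) ✓  (c3,b1,s1)→cleaned(s1,b1) ✓  (c3,b1,s4)→cleaned(s4,b1) ✓  (c4,b1,s1)→cleaned(s1,b1) ✓  (c4,b1,s3)→cleaned(s3,b1) ✗  (c4,b2,s1)→cleaned(s1,b2) ✓  (c4,b2,s2)→cleaned(s2,b2) ✓  (c4,b3,s3)→cleaned(s3,b3) ✓
Counterexamples (restrictor triples failing the scope): 3.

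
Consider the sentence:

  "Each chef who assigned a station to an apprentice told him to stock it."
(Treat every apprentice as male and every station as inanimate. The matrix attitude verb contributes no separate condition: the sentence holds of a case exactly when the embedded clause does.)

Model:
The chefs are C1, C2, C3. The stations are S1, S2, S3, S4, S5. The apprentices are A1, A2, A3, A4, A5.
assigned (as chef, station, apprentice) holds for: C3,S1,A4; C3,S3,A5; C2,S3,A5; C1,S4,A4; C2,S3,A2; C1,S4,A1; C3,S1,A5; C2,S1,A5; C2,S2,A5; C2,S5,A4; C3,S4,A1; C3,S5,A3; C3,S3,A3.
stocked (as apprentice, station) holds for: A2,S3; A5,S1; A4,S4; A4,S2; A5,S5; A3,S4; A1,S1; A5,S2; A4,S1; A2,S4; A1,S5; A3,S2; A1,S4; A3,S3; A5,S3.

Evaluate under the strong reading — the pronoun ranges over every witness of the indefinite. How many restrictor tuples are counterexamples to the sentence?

2

"him" takes "an apprentice" as antecedent and "it" takes "a station"; both are donkey pronouns co-varying with the restrictor.
Strong reading: for every (c,s,a) with assigned(c,s,a), stocked(a,s).
Restrictor triples: (C1,S4,A1)→stocked(A1,S4) ✓  (C1,S4,A4)→stocked(A4,S4) ✓  (C2,S1,A5)→stocked(A5,S1) ✓  (C2,S2,A5)→stocked(A5,S2) ✓  (C2,S3,A2)→stocked(A2,S3) ✓  (C2,S3,A5)→stocked(A5,S3) ✓  (C2,S5,A4)→stocked(A4,S5) ✗  (C3,S1,A4)→stocked(A4,S1) ✓  (C3,S1,A5)→stocked(A5,S1) ✓  (C3,S3,A3)→stocked(A3,S3) ✓  (C3,S3,A5)→stocked(A5,S3) ✓  (C3,S4,A1)→stocked(A1,S4) ✓  (C3,S5,A3)→stocked(A3,S5) ✗
Counterexamples (restrictor triples failing the scope): 2.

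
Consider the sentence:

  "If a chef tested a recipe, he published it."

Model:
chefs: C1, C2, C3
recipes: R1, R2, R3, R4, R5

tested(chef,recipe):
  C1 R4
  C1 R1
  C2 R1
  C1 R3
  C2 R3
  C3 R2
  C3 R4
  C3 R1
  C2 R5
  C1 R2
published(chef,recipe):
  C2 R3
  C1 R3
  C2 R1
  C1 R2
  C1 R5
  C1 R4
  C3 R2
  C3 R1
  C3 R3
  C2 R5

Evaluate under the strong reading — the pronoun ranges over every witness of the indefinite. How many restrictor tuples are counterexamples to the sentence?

"it" takes "a recipe" as antecedent — a donkey pronoun bound across the clause boundary.
Strong reading: for every (c,r) with tested(c,r), published(c,r).
Restrictor pairs: (C1,R1) ✗  (C1,R2) ✓  (C1,R3) ✓  (C1,R4) ✓  (C2,R1) ✓  (C2,R3) ✓  (C2,R5) ✓  (C3,R1) ✓  (C3,R2) ✓  (C3,R4) ✗
Counterexamples (restrictor pairs failing the scope): 2.

2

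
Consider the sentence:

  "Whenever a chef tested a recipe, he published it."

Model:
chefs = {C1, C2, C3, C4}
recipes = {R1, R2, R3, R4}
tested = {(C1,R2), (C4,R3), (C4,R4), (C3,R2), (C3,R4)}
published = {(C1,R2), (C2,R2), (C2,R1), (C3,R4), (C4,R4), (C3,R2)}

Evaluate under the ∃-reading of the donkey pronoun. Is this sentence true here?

True

"it" takes "a recipe" as antecedent — a donkey pronoun bound across the clause boundary.
Weak reading: every chef c with some tested-recipe has at least one tested-recipe r such that published(c,r).
Per chef: C1:✓  C3:✓  C4:✓
Every chef in the restrictor has a witness.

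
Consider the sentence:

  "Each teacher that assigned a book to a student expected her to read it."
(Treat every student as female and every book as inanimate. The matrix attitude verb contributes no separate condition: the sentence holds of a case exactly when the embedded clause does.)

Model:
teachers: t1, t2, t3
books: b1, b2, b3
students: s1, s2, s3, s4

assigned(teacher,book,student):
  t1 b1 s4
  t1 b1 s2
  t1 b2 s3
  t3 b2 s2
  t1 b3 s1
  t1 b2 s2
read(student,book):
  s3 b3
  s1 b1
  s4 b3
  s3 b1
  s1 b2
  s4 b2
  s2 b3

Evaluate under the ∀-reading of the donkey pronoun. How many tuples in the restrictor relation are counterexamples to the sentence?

"her" takes "a student" as antecedent and "it" takes "a book"; both are donkey pronouns co-varying with the restrictor.
Strong reading: for every (t,b,s) with assigned(t,b,s), read(s,b).
Restrictor triples: (t1,b1,s2)→read(s2,b1) ✗  (t1,b1,s4)→read(s4,b1) ✗  (t1,b2,s2)→read(s2,b2) ✗  (t1,b2,s3)→read(s3,b2) ✗  (t1,b3,s1)→read(s1,b3) ✗  (t3,b2,s2)→read(s2,b2) ✗
Counterexamples (restrictor triples failing the scope): 6.

6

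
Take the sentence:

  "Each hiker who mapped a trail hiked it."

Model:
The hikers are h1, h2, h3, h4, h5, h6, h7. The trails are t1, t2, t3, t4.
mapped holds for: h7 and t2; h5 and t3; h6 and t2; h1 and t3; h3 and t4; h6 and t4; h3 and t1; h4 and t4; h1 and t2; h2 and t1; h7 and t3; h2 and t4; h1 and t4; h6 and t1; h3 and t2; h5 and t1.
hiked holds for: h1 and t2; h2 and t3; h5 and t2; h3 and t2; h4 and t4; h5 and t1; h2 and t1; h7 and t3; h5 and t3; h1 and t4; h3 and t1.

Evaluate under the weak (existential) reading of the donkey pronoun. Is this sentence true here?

False

"it" takes "a trail" as antecedent — a donkey pronoun bound across the clause boundary.
Weak reading: every hiker h with some mapped-trail has at least one mapped-trail t such that hiked(h,t).
Per hiker: h1:✓  h2:✓  h3:✓  h4:✓  h5:✓  h6:✗  h7:✓
h6 has no witness among its mapped-trails.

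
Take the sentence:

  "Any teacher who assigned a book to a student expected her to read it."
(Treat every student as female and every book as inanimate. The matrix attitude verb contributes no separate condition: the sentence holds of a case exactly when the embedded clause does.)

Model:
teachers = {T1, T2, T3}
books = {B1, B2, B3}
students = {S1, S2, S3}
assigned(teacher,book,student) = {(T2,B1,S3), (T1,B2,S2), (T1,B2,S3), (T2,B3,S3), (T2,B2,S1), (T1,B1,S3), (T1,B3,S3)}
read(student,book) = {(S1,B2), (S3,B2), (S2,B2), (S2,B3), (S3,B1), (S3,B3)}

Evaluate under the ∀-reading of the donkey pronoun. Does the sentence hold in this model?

True

"her" takes "a student" as antecedent and "it" takes "a book"; both are donkey pronouns co-varying with the restrictor.
Strong reading: for every (t,b,s) with assigned(t,b,s), read(s,b).
Restrictor triples: (T1,B1,S3)→read(S3,B1) ✓  (T1,B2,S2)→read(S2,B2) ✓  (T1,B2,S3)→read(S3,B2) ✓  (T1,B3,S3)→read(S3,B3) ✓  (T2,B1,S3)→read(S3,B1) ✓  (T2,B2,S1)→read(S1,B2) ✓  (T2,B3,S3)→read(S3,B3) ✓
Every restrictor triple satisfies the scope.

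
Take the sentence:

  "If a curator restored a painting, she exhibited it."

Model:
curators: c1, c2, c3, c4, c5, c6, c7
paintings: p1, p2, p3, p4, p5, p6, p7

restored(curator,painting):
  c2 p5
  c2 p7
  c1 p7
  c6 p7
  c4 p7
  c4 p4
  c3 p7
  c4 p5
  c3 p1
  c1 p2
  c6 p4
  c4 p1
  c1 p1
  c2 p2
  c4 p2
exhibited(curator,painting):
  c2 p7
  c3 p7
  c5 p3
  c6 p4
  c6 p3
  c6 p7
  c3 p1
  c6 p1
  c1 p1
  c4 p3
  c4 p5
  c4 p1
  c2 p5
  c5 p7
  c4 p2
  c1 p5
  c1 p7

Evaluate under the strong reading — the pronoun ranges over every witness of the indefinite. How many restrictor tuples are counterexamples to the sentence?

"it" takes "a painting" as antecedent — a donkey pronoun bound across the clause boundary.
Strong reading: for every (c,p) with restored(c,p), exhibited(c,p).
Restrictor pairs: (c1,p1) ✓  (c1,p2) ✗  (c1,p7) ✓  (c2,p2) ✗  (c2,p5) ✓  (c2,p7) ✓  (c3,p1) ✓  (c3,p7) ✓  (c4,p1) ✓  (c4,p2) ✓  (c4,p4) ✗  (c4,p5) ✓  (c4,p7) ✗  (c6,p4) ✓  (c6,p7) ✓
Counterexamples (restrictor pairs failing the scope): 4.

4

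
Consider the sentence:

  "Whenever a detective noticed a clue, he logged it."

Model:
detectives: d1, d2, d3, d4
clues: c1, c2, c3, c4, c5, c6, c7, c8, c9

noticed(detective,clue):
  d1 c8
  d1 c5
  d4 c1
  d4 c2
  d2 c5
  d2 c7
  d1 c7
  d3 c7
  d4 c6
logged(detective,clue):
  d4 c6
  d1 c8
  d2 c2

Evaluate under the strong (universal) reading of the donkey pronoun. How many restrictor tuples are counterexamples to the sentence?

"it" takes "a clue" as antecedent — a donkey pronoun bound across the clause boundary.
Strong reading: for every (d,c) with noticed(d,c), logged(d,c).
Restrictor pairs: (d1,c5) ✗  (d1,c7) ✗  (d1,c8) ✓  (d2,c5) ✗  (d2,c7) ✗  (d3,c7) ✗  (d4,c1) ✗  (d4,c2) ✗  (d4,c6) ✓
Counterexamples (restrictor pairs failing the scope): 7.

7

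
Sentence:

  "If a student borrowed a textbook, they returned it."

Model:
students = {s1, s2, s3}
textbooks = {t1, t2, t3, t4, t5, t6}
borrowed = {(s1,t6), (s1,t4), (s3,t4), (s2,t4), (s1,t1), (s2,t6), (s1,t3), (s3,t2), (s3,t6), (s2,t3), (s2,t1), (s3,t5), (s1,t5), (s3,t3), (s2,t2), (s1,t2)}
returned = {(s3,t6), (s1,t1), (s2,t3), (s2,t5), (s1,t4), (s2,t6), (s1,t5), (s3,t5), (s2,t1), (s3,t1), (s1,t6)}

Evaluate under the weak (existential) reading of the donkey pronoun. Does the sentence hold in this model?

"it" takes "a textbook" as antecedent — a donkey pronoun bound across the clause boundary.
Weak reading: every student s with some borrowed-textbook has at least one borrowed-textbook t such that returned(s,t).
Per student: s1:✓  s2:✓  s3:✓
Every student in the restrictor has a witness.

True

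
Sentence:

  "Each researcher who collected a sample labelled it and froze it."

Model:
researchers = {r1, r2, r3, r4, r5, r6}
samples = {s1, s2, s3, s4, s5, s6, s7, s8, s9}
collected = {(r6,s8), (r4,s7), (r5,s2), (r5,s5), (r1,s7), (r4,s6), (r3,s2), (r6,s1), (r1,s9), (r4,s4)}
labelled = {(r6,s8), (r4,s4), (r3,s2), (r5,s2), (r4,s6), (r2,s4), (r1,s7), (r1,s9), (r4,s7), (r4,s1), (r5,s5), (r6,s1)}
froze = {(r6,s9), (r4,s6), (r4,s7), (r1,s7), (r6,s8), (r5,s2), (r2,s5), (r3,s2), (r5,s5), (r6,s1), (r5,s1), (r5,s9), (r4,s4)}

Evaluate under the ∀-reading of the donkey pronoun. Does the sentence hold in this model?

False

"it" takes "a sample" as antecedent — a donkey pronoun bound across the clause boundary.
Strong reading: for every (r,s) with collected(r,s), labelled(r,s) ∧ froze(r,s).
Restrictor pairs: (r1,s7) ✓  (r1,s9) ✗  (r3,s2) ✓  (r4,s4) ✓  (r4,s6) ✓  (r4,s7) ✓  (r5,s2) ✓  (r5,s5) ✓  (r6,s1) ✓  (r6,s8) ✓
Counterexample: (r1,s9) is in collected but fails the scope.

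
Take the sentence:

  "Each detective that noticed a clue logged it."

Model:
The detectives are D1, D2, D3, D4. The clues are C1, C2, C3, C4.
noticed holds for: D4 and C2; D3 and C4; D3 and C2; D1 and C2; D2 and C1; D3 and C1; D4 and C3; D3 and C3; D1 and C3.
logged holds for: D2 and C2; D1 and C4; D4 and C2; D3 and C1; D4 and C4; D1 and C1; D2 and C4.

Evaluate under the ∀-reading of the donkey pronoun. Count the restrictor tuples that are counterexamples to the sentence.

"it" takes "a clue" as antecedent — a donkey pronoun bound across the clause boundary.
Strong reading: for every (d,c) with noticed(d,c), logged(d,c).
Restrictor pairs: (D1,C2) ✗  (D1,C3) ✗  (D2,C1) ✗  (D3,C1) ✓  (D3,C2) ✗  (D3,C3) ✗  (D3,C4) ✗  (D4,C2) ✓  (D4,C3) ✗
Counterexamples (restrictor pairs failing the scope): 7.

7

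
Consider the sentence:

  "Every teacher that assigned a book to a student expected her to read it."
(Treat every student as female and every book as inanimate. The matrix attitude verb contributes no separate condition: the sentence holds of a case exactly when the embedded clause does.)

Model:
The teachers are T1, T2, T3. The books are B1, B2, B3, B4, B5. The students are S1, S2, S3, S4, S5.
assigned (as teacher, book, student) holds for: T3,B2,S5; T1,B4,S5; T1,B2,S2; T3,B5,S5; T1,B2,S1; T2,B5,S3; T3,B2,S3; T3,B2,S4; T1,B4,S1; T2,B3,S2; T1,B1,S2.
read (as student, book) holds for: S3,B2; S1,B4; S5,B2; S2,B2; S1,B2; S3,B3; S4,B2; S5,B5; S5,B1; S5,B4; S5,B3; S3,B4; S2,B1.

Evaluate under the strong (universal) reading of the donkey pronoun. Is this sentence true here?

"her" takes "a student" as antecedent and "it" takes "a book"; both are donkey pronouns co-varying with the restrictor.
Strong reading: for every (t,b,s) with assigned(t,b,s), read(s,b).
Restrictor triples: (T1,B1,S2)→read(S2,B1) ✓  (T1,B2,S1)→read(S1,B2) ✓  (T1,B2,S2)→read(S2,B2) ✓  (T1,B4,S1)→read(S1,B4) ✓  (T1,B4,S5)→read(S5,B4) ✓  (T2,B3,S2)→read(S2,B3) ✗  (T2,B5,S3)→read(S3,B5) ✗  (T3,B2,S3)→read(S3,B2) ✓  (T3,B2,S4)→read(S4,B2) ✓  (T3,B2,S5)→read(S5,B2) ✓  (T3,B5,S5)→read(S5,B5) ✓
Counterexample: (T2,B3,S2) — read(S2,B3) does not hold.

False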